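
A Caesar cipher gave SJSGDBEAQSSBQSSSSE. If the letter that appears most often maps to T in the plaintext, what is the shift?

25

The most frequent ciphertext letter is S (appears 8 times).
S is position 18; T is position 19.
Shift = -1≡25.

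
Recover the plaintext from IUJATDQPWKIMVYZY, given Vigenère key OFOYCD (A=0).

UPVCRACKIMGJHTLA

Repeat the key across the ciphertext: OFOYCDOFOYCDOFOY
I(8)−O(14): -6≡20 → U
U(20)−F(5): 15 → P
J(9)−O(14): -5≡21 → V
A(0)−Y(24): -24≡2 → C
T(19)−C(2): 17 → R
D(3)−D(3): 0 → A
Q(16)−O(14): 2 → C
P(15)−F(5): 10 → K
W(22)−O(14): 8 → I
K(10)−Y(24): -14≡12 → M
I(8)−C(2): 6 → G
M(12)−D(3): 9 → J
V(21)−O(14): 7 → H
Y(24)−F(5): 19 → T
Z(25)−O(14): 11 → L
Y(24)−Y(24): 0 → A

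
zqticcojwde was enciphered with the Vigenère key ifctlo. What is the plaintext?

Repeat the key across the ciphertext: ifctloifctl
z(25)−i(8): 17 → r
q(16)−f(5): 11 → l
t(19)−c(2): 17 → r
i(8)−t(19): -11≡15 → p
c(2)−l(11): -9≡17 → r
c(2)−o(14): -12≡14 → o
o(14)−i(8): 6 → g
j(9)−f(5): 4 → e
w(22)−c(2): 20 → u
d(3)−t(19): -16≡10 → k
e(4)−l(11): -7≡19 → t

rlrprogeukt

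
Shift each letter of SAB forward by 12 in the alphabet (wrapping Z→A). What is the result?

S(18): 18+12=30≡4 → E
A(0): 0+12=12 → M
B(1): 1+12=13 → N

EMN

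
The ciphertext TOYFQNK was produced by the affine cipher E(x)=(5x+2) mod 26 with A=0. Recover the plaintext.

TSULIXM

The inverse of 5 mod 26 is 21, since 5·21=105≡1. Apply D(y)=21·(y−2) mod 26:
T(19): 21·(19−2)=357≡19 → T
O(14): 21·(14−2)=252≡18 → S
Y(24): 21·(24−2)=462≡20 → U
F(5): 21·(5−2)=63≡11 → L
Q(16): 21·(16−2)=294≡8 → I
N(13): 21·(13−2)=231≡23 → X
K(10): 21·(10−2)=168≡12 → M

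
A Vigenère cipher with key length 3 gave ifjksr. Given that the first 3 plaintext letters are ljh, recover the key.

xwc

Subtract each crib letter from the matching ciphertext letter (mod 26):
i(8)−l(11)=-3≡23 → x
f(5)−j(9)=-4≡22 → w
j(9)−h(7)=2 → c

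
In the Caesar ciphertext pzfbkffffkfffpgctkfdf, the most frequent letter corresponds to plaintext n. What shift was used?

The most frequent ciphertext letter is f (appears 10 times).
f is position 5; n is position 13.
Shift = -8≡18.

18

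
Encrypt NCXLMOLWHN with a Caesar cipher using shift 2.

N(13): 13+2=15 → P
C(2): 2+2=4 → E
X(23): 23+2=25 → Z
L(11): 11+2=13 → N
M(12): 12+2=14 → O
O(14): 14+2=16 → Q
L(11): 11+2=13 → N
W(22): 22+2=24 → Y
H(7): 7+2=9 → J
N(13): 13+2=15 → P

PEZNOQNYJP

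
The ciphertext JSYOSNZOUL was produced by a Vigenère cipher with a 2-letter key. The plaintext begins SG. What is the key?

Subtract each crib letter from the matching ciphertext letter (mod 26):
J(9)−S(18)=-9≡17 → R
S(18)−G(6)=12 → M

RM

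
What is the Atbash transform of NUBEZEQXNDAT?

N(13) → M(12)
U(20) → F(5)
B(1) → Y(24)
E(4) → V(21)
Z(25) → A(0)
E(4) → V(21)
Q(16) → J(9)
X(23) → C(2)
N(13) → M(12)
D(3) → W(22)
A(0) → Z(25)
T(19) → G(6)

MFYVAVJCMWZG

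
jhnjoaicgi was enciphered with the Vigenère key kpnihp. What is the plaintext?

zsabhlynta

Repeat the key across the ciphertext: kpnihpkpni
j(9)−k(10): -1≡25 → z
h(7)−p(15): -8≡18 → s
n(13)−n(13): 0 → a
j(9)−i(8): 1 → b
o(14)−h(7): 7 → h
a(0)−p(15): -15≡11 → l
i(8)−k(10): -2≡24 → y
c(2)−p(15): -13≡13 → n
g(6)−n(13): -7≡19 → t
i(8)−i(8): 0 → a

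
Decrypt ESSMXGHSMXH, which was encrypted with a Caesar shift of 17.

NBBVGPQBVGQ

E(4): 4−17=-13≡13 → N
S(18): 18−17=1 → B
S(18): 18−17=1 → B
M(12): 12−17=-5≡21 → V
X(23): 23−17=6 → G
G(6): 6−17=-11≡15 → P
H(7): 7−17=-10≡16 → Q
S(18): 18−17=1 → B
M(12): 12−17=-5≡21 → V
X(23): 23−17=6 → G
H(7): 7−17=-10≡16 → Q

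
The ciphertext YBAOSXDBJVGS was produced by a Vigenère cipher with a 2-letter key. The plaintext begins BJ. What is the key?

Subtract each crib letter from the matching ciphertext letter (mod 26):
Y(24)−B(1)=23 → X
B(1)−J(9)=-8≡18 → S

XS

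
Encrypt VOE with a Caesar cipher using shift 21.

V(21): 21+21=42≡16 → Q
O(14): 14+21=35≡9 → J
E(4): 4+21=25 → Z

QJZ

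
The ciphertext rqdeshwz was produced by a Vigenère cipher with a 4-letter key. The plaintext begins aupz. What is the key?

Subtract each crib letter from the matching ciphertext letter (mod 26):
r(17)−a(0)=17 → r
q(16)−u(20)=-4≡22 → w
d(3)−p(15)=-12≡14 → o
e(4)−z(25)=-21≡5 → f

rwof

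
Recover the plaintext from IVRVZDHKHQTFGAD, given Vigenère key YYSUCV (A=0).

Repeat the key across the ciphertext: YYSUCVYYSUCVYYS
I(8)−Y(24): -16≡10 → K
V(21)−Y(24): -3≡23 → X
R(17)−S(18): -1≡25 → Z
V(21)−U(20): 1 → B
Z(25)−C(2): 23 → X
D(3)−V(21): -18≡8 → I
H(7)−Y(24): -17≡9 → J
K(10)−Y(24): -14≡12 → M
H(7)−S(18): -11≡15 → P
Q(16)−U(20): -4≡22 → W
T(19)−C(2): 17 → R
F(5)−V(21): -16≡10 → K
G(6)−Y(24): -18≡8 → I
A(0)−Y(24): -24≡2 → C
D(3)−S(18): -15≡11 → L

KXZBXIJMPWRKICL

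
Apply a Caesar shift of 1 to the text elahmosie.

e(4): 4+1=5 → f
l(11): 11+1=12 → m
a(0): 0+1=1 → b
h(7): 7+1=8 → i
m(12): 12+1=13 → n
o(14): 14+1=15 → p
s(18): 18+1=19 → t
i(8): 8+1=9 → j
e(4): 4+1=5 → f

fmbinptjf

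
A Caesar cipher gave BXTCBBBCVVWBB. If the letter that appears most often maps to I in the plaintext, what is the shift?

The most frequent ciphertext letter is B (appears 6 times).
B is position 1; I is position 8.
Shift = -7≡19.

19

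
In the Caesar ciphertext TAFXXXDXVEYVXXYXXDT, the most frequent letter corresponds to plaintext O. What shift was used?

The most frequent ciphertext letter is X (appears 8 times).
X is position 23; O is position 14.
Shift = 9.

9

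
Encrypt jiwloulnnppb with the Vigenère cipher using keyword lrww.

Repeat the key across the message: lrwwlrwwlrww
j(9)+l(11): 20 → u
i(8)+r(17): 25 → z
w(22)+w(22): 44≡18 → s
l(11)+w(22): 33≡7 → h
o(14)+l(11): 25 → z
u(20)+r(17): 37≡11 → l
l(11)+w(22): 33≡7 → h
n(13)+w(22): 35≡9 → j
n(13)+l(11): 24 → y
p(15)+r(17): 32≡6 → g
p(15)+w(22): 37≡11 → l
b(1)+w(22): 23 → x

uzshzlhjyglx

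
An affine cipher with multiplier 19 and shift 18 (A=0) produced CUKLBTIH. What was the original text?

The inverse of 19 mod 26 is 11, since 19·11=209≡1. Apply D(y)=11·(y−18) mod 26:
C(2): 11·(2−18)=-176≡6 → G
U(20): 11·(20−18)=22 → W
K(10): 11·(10−18)=-88≡16 → Q
L(11): 11·(11−18)=-77≡1 → B
B(1): 11·(1−18)=-187≡21 → V
T(19): 11·(19−18)=11 → L
I(8): 11·(8−18)=-110≡20 → U
H(7): 11·(7−18)=-121≡9 → J

GWQBVLUJ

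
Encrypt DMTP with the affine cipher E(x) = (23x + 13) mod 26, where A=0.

EDIU

D(3): 23·3+13=82≡4 → E
M(12): 23·12+13=289≡3 → D
T(19): 23·19+13=450≡8 → I
P(15): 23·15+13=358≡20 → U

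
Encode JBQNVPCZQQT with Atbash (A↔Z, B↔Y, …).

J(9) → Q(16)
B(1) → Y(24)
Q(16) → J(9)
N(13) → M(12)
V(21) → E(4)
P(15) → K(10)
C(2) → X(23)
Z(25) → A(0)
Q(16) → J(9)
Q(16) → J(9)
T(19) → G(6)

QYJMEKXAJJG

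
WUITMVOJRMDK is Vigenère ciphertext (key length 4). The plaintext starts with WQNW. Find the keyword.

Subtract each crib letter from the matching ciphertext letter (mod 26):
W(22)−W(22)=0 → A
U(20)−Q(16)=4 → E
I(8)−N(13)=-5≡21 → V
T(19)−W(22)=-3≡23 → X

AEVX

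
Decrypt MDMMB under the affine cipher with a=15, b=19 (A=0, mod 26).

The inverse of 15 mod 26 is 7, since 15·7=105≡1. Apply D(y)=7·(y−19) mod 26:
M(12): 7·(12−19)=-49≡3 → D
D(3): 7·(3−19)=-112≡18 → S
M(12): 7·(12−19)=-49≡3 → D
M(12): 7·(12−19)=-49≡3 → D
B(1): 7·(1−19)=-126≡4 → E

DSDDE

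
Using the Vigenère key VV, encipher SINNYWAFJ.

NDIITRVAE

Repeat the key across the message: VVVVVVVVV
S(18)+V(21): 39≡13 → N
I(8)+V(21): 29≡3 → D
N(13)+V(21): 34≡8 → I
N(13)+V(21): 34≡8 → I
Y(24)+V(21): 45≡19 → T
W(22)+V(21): 43≡17 → R
A(0)+V(21): 21 → V
F(5)+V(21): 26≡0 → A
J(9)+V(21): 30≡4 → E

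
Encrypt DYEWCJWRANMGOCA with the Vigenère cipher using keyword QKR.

Repeat the key across the message: QKRQKRQKRQKRQKR
D(3)+Q(16): 19 → T
Y(24)+K(10): 34≡8 → I
E(4)+R(17): 21 → V
W(22)+Q(16): 38≡12 → M
C(2)+K(10): 12 → M
J(9)+R(17): 26≡0 → A
W(22)+Q(16): 38≡12 → M
R(17)+K(10): 27≡1 → B
A(0)+R(17): 17 → R
N(13)+Q(16): 29≡3 → D
M(12)+K(10): 22 → W
G(6)+R(17): 23 → X
O(14)+Q(16): 30≡4 → E
C(2)+K(10): 12 → M
A(0)+R(17): 17 → R

TIVMMAMBRDWXEMR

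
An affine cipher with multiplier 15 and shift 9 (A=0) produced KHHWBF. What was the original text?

The inverse of 15 mod 26 is 7, since 15·7=105≡1. Apply D(y)=7·(y−9) mod 26:
K(10): 7·(10−9)=7 → H
H(7): 7·(7−9)=-14≡12 → M
H(7): 7·(7−9)=-14≡12 → M
W(22): 7·(22−9)=91≡13 → N
B(1): 7·(1−9)=-56≡22 → W
F(5): 7·(5−9)=-28≡24 → Y

HMMNWY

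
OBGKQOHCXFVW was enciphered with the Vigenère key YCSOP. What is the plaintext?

QZOWBQFKJQXU

Repeat the key across the ciphertext: YCSOPYCSOPYC
O(14)−Y(24): -10≡16 → Q
B(1)−C(2): -1≡25 → Z
G(6)−S(18): -12≡14 → O
K(10)−O(14): -4≡22 → W
Q(16)−P(15): 1 → B
O(14)−Y(24): -10≡16 → Q
H(7)−C(2): 5 → F
C(2)−S(18): -16≡10 → K
X(23)−O(14): 9 → J
F(5)−P(15): -10≡16 → Q
V(21)−Y(24): -3≡23 → X
W(22)−C(2): 20 → U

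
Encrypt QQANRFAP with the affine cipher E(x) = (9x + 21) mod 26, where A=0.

Q(16): 9·16+21=165≡9 → J
Q(16): 9·16+21=165≡9 → J
A(0): 9·0+21=21 → V
N(13): 9·13+21=138≡8 → I
R(17): 9·17+21=174≡18 → S
F(5): 9·5+21=66≡14 → O
A(0): 9·0+21=21 → V
P(15): 9·15+21=156≡0 → A

JJVISOVA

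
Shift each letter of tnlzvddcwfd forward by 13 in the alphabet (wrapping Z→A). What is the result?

gaymiqqpjsq

t(19): 19+13=32≡6 → g
n(13): 13+13=26≡0 → a
l(11): 11+13=24 → y
z(25): 25+13=38≡12 → m
v(21): 21+13=34≡8 → i
d(3): 3+13=16 → q
d(3): 3+13=16 → q
c(2): 2+13=15 → p
w(22): 22+13=35≡9 → j
f(5): 5+13=18 → s
d(3): 3+13=16 → q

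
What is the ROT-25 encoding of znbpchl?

z(25): 25+25=50≡24 → y
n(13): 13+25=38≡12 → m
b(1): 1+25=26≡0 → a
p(15): 15+25=40≡14 → o
c(2): 2+25=27≡1 → b
h(7): 7+25=32≡6 → g
l(11): 11+25=36≡10 → k

ymaobgk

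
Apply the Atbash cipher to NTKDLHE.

N(13) → M(12)
T(19) → G(6)
K(10) → P(15)
D(3) → W(22)
L(11) → O(14)
H(7) → S(18)
E(4) → V(21)

MGPWOSV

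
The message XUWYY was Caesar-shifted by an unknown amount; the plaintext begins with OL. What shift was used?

9

From the crib: X(23)−O(14)=9, so the shift is 9.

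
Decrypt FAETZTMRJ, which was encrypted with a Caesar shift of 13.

SNRGMGZEW

F(5): 5−13=-8≡18 → S
A(0): 0−13=-13≡13 → N
E(4): 4−13=-9≡17 → R
T(19): 19−13=6 → G
Z(25): 25−13=12 → M
T(19): 19−13=6 → G
M(12): 12−13=-1≡25 → Z
R(17): 17−13=4 → E
J(9): 9−13=-4≡22 → W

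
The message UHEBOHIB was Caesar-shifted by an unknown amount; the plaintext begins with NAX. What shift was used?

From the crib: U(20)−N(13)=7, so the shift is 7.

7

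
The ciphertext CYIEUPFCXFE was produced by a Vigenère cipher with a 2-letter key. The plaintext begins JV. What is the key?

TD

Subtract each crib letter from the matching ciphertext letter (mod 26):
C(2)−J(9)=-7≡19 → T
Y(24)−V(21)=3 → D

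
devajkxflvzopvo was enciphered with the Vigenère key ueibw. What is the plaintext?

janznqtxkzfkhus

Repeat the key across the ciphertext: ueibwueibwueibw
d(3)−u(20): -17≡9 → j
e(4)−e(4): 0 → a
v(21)−i(8): 13 → n
a(0)−b(1): -1≡25 → z
j(9)−w(22): -13≡13 → n
k(10)−u(20): -10≡16 → q
x(23)−e(4): 19 → t
f(5)−i(8): -3≡23 → x
l(11)−b(1): 10 → k
v(21)−w(22): -1≡25 → z
z(25)−u(20): 5 → f
o(14)−e(4): 10 → k
p(15)−i(8): 7 → h
v(21)−b(1): 20 → u
o(14)−w(22): -8≡18 → s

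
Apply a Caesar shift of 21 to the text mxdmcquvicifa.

hsyhxlpqdxdav

m(12): 12+21=33≡7 → h
x(23): 23+21=44≡18 → s
d(3): 3+21=24 → y
m(12): 12+21=33≡7 → h
c(2): 2+21=23 → x
q(16): 16+21=37≡11 → l
u(20): 20+21=41≡15 → p
v(21): 21+21=42≡16 → q
i(8): 8+21=29≡3 → d
c(2): 2+21=23 → x
i(8): 8+21=29≡3 → d
f(5): 5+21=26≡0 → a
a(0): 0+21=21 → v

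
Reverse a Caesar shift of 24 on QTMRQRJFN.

Q(16): 16−24=-8≡18 → S
T(19): 19−24=-5≡21 → V
M(12): 12−24=-12≡14 → O
R(17): 17−24=-7≡19 → T
Q(16): 16−24=-8≡18 → S
R(17): 17−24=-7≡19 → T
J(9): 9−24=-15≡11 → L
F(5): 5−24=-19≡7 → H
N(13): 13−24=-11≡15 → P

SVOTSTLHP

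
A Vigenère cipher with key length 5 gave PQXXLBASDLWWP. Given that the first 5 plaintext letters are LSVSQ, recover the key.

Subtract each crib letter from the matching ciphertext letter (mod 26):
P(15)−L(11)=4 → E
Q(16)−S(18)=-2≡24 → Y
X(23)−V(21)=2 → C
X(23)−S(18)=5 → F
L(11)−Q(16)=-5≡21 → V

EYCFV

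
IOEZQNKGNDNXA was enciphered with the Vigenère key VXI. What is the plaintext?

Repeat the key across the ciphertext: VXIVXIVXIVXIV
I(8)−V(21): -13≡13 → N
O(14)−X(23): -9≡17 → R
E(4)−I(8): -4≡22 → W
Z(25)−V(21): 4 → E
Q(16)−X(23): -7≡19 → T
N(13)−I(8): 5 → F
K(10)−V(21): -11≡15 → P
G(6)−X(23): -17≡9 → J
N(13)−I(8): 5 → F
D(3)−V(21): -18≡8 → I
N(13)−X(23): -10≡16 → Q
X(23)−I(8): 15 → P
A(0)−V(21): -21≡5 → F

NRWETFPJFIQPF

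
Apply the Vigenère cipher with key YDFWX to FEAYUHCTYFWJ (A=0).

Repeat the key across the message: YDFWXYDFWXYD
F(5)+Y(24): 29≡3 → D
E(4)+D(3): 7 → H
A(0)+F(5): 5 → F
Y(24)+W(22): 46≡20 → U
U(20)+X(23): 43≡17 → R
H(7)+Y(24): 31≡5 → F
C(2)+D(3): 5 → F
T(19)+F(5): 24 → Y
Y(24)+W(22): 46≡20 → U
F(5)+X(23): 28≡2 → C
W(22)+Y(24): 46≡20 → U
J(9)+D(3): 12 → M

DHFURFFYUCUM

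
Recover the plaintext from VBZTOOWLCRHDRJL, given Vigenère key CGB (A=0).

TVYRINUFBPBCPDK

Repeat the key across the ciphertext: CGBCGBCGBCGBCGB
V(21)−C(2): 19 → T
B(1)−G(6): -5≡21 → V
Z(25)−B(1): 24 → Y
T(19)−C(2): 17 → R
O(14)−G(6): 8 → I
O(14)−B(1): 13 → N
W(22)−C(2): 20 → U
L(11)−G(6): 5 → F
C(2)−B(1): 1 → B
R(17)−C(2): 15 → P
H(7)−G(6): 1 → B
D(3)−B(1): 2 → C
R(17)−C(2): 15 → P
J(9)−G(6): 3 → D
L(11)−B(1): 10 → K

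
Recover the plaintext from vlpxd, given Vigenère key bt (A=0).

Repeat the key across the ciphertext: btbtb
v(21)−b(1): 20 → u
l(11)−t(19): -8≡18 → s
p(15)−b(1): 14 → o
x(23)−t(19): 4 → e
d(3)−b(1): 2 → c

usoec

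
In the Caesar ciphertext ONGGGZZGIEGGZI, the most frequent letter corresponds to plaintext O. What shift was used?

18

The most frequent ciphertext letter is G (appears 6 times).
G is position 6; O is position 14.
Shift = -8≡18.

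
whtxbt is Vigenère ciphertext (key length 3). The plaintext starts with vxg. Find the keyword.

Subtract each crib letter from the matching ciphertext letter (mod 26):
w(22)−v(21)=1 → b
h(7)−x(23)=-16≡10 → k
t(19)−g(6)=13 → n

bkn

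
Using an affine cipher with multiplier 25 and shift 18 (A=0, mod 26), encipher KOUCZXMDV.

K(10): 25·10+18=268≡8 → I
O(14): 25·14+18=368≡4 → E
U(20): 25·20+18=518≡24 → Y
C(2): 25·2+18=68≡16 → Q
Z(25): 25·25+18=643≡19 → T
X(23): 25·23+18=593≡21 → V
M(12): 25·12+18=318≡6 → G
D(3): 25·3+18=93≡15 → P
V(21): 25·21+18=543≡23 → X

IEYQTVGPX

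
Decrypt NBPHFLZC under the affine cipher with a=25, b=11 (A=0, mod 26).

The inverse of 25 mod 26 is 25, since 25·25=625≡1. Apply D(y)=25·(y−11) mod 26:
N(13): 25·(13−11)=50≡24 → Y
B(1): 25·(1−11)=-250≡10 → K
P(15): 25·(15−11)=100≡22 → W
H(7): 25·(7−11)=-100≡4 → E
F(5): 25·(5−11)=-150≡6 → G
L(11): 25·(11−11)=0 → A
Z(25): 25·(25−11)=350≡12 → M
C(2): 25·(2−11)=-225≡9 → J

YKWEGAMJ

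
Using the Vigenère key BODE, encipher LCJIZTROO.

MQMMAHUSP

Repeat the key across the message: BODEBODEB
L(11)+B(1): 12 → M
C(2)+O(14): 16 → Q
J(9)+D(3): 12 → M
I(8)+E(4): 12 → M
Z(25)+B(1): 26≡0 → A
T(19)+O(14): 33≡7 → H
R(17)+D(3): 20 → U
O(14)+E(4): 18 → S
O(14)+B(1): 15 → P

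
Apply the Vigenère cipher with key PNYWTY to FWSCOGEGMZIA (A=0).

UJQYHETTKVBY

Repeat the key across the message: PNYWTYPNYWTY
F(5)+P(15): 20 → U
W(22)+N(13): 35≡9 → J
S(18)+Y(24): 42≡16 → Q
C(2)+W(22): 24 → Y
O(14)+T(19): 33≡7 → H
G(6)+Y(24): 30≡4 → E
E(4)+P(15): 19 → T
G(6)+N(13): 19 → T
M(12)+Y(24): 36≡10 → K
Z(25)+W(22): 47≡21 → V
I(8)+T(19): 27≡1 → B
A(0)+Y(24): 24 → Y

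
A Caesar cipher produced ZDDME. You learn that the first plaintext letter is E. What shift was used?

From the crib: Z(25)−E(4)=21, so the shift is 21.

21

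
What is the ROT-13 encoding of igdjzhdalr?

i(8): 8+13=21 → v
g(6): 6+13=19 → t
d(3): 3+13=16 → q
j(9): 9+13=22 → w
z(25): 25+13=38≡12 → m
h(7): 7+13=20 → u
d(3): 3+13=16 → q
a(0): 0+13=13 → n
l(11): 11+13=24 → y
r(17): 17+13=30≡4 → e

vtqwmuqnye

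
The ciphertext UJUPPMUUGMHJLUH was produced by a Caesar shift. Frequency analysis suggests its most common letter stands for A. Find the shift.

The most frequent ciphertext letter is U (appears 5 times).
U is position 20; A is position 0.
Shift = 20.

20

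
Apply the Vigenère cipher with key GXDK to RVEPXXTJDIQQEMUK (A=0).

XSHZDUWTJFTAKJXU

Repeat the key across the message: GXDKGXDKGXDKGXDK
R(17)+G(6): 23 → X
V(21)+X(23): 44≡18 → S
E(4)+D(3): 7 → H
P(15)+K(10): 25 → Z
X(23)+G(6): 29≡3 → D
X(23)+X(23): 46≡20 → U
T(19)+D(3): 22 → W
J(9)+K(10): 19 → T
D(3)+G(6): 9 → J
I(8)+X(23): 31≡5 → F
Q(16)+D(3): 19 → T
Q(16)+K(10): 26≡0 → A
E(4)+G(6): 10 → K
M(12)+X(23): 35≡9 → J
U(20)+D(3): 23 → X
K(10)+K(10): 20 → U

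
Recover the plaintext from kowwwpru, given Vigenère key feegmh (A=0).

fksqkimq

Repeat the key across the ciphertext: feegmhfe
k(10)−f(5): 5 → f
o(14)−e(4): 10 → k
w(22)−e(4): 18 → s
w(22)−g(6): 16 → q
w(22)−m(12): 10 → k
p(15)−h(7): 8 → i
r(17)−f(5): 12 → m
u(20)−e(4): 16 → q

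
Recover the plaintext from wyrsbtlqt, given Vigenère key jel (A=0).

Repeat the key across the ciphertext: jeljeljel
w(22)−j(9): 13 → n
y(24)−e(4): 20 → u
r(17)−l(11): 6 → g
s(18)−j(9): 9 → j
b(1)−e(4): -3≡23 → x
t(19)−l(11): 8 → i
l(11)−j(9): 2 → c
q(16)−e(4): 12 → m
t(19)−l(11): 8 → i

nugjxicmi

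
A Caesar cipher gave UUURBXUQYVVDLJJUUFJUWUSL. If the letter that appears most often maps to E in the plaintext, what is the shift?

The most frequent ciphertext letter is U (appears 8 times).
U is position 20; E is position 4.
Shift = 16.

16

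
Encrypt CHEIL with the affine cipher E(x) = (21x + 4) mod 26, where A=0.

C(2): 21·2+4=46≡20 → U
H(7): 21·7+4=151≡21 → V
E(4): 21·4+4=88≡10 → K
I(8): 21·8+4=172≡16 → Q
L(11): 21·11+4=235≡1 → B

UVKQB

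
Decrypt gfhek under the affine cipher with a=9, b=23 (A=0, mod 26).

byevn

The inverse of 9 mod 26 is 3, since 9·3=27≡1. Apply D(y)=3·(y−23) mod 26:
g(6): 3·(6−23)=-51≡1 → b
f(5): 3·(5−23)=-54≡24 → y
h(7): 3·(7−23)=-48≡4 → e
e(4): 3·(4−23)=-57≡21 → v
k(10): 3·(10−23)=-39≡13 → n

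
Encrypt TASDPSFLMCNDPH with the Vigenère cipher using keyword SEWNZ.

LEOQOKJHZBFHLU

Repeat the key across the message: SEWNZSEWNZSEWN
T(19)+S(18): 37≡11 → L
A(0)+E(4): 4 → E
S(18)+W(22): 40≡14 → O
D(3)+N(13): 16 → Q
P(15)+Z(25): 40≡14 → O
S(18)+S(18): 36≡10 → K
F(5)+E(4): 9 → J
L(11)+W(22): 33≡7 → H
M(12)+N(13): 25 → Z
C(2)+Z(25): 27≡1 → B
N(13)+S(18): 31≡5 → F
D(3)+E(4): 7 → H
P(15)+W(22): 37≡11 → L
H(7)+N(13): 20 → U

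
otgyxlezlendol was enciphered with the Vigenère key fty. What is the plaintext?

Repeat the key across the ciphertext: ftyftyftyftyft
o(14)−f(5): 9 → j
t(19)−t(19): 0 → a
g(6)−y(24): -18≡8 → i
y(24)−f(5): 19 → t
x(23)−t(19): 4 → e
l(11)−y(24): -13≡13 → n
e(4)−f(5): -1≡25 → z
z(25)−t(19): 6 → g
l(11)−y(24): -13≡13 → n
e(4)−f(5): -1≡25 → z
n(13)−t(19): -6≡20 → u
d(3)−y(24): -21≡5 → f
o(14)−f(5): 9 → j
l(11)−t(19): -8≡18 → s

jaitenzgnzufjs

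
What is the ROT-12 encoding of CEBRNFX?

C(2): 2+12=14 → O
E(4): 4+12=16 → Q
B(1): 1+12=13 → N
R(17): 17+12=29≡3 → D
N(13): 13+12=25 → Z
F(5): 5+12=17 → R
X(23): 23+12=35≡9 → J

OQNDZRJ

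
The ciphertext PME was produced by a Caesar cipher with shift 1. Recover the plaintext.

OLD

P(15): 15−1=14 → O
M(12): 12−1=11 → L
E(4): 4−1=3 → D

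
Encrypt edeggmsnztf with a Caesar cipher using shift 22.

e(4): 4+22=26≡0 → a
d(3): 3+22=25 → z
e(4): 4+22=26≡0 → a
g(6): 6+22=28≡2 → c
g(6): 6+22=28≡2 → c
m(12): 12+22=34≡8 → i
s(18): 18+22=40≡14 → o
n(13): 13+22=35≡9 → j
z(25): 25+22=47≡21 → v
t(19): 19+22=41≡15 → p
f(5): 5+22=27≡1 → b

azacciojvpb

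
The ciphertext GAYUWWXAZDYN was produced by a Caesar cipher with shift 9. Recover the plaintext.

XRPLNNORQUPE

G(6): 6−9=-3≡23 → X
A(0): 0−9=-9≡17 → R
Y(24): 24−9=15 → P
U(20): 20−9=11 → L
W(22): 22−9=13 → N
W(22): 22−9=13 → N
X(23): 23−9=14 → O
A(0): 0−9=-9≡17 → R
Z(25): 25−9=16 → Q
D(3): 3−9=-6≡20 → U
Y(24): 24−9=15 → P
N(13): 13−9=4 → E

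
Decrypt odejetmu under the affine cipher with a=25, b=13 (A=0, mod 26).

zkjejubt

The inverse of 25 mod 26 is 25, since 25·25=625≡1. Apply D(y)=25·(y−13) mod 26:
o(14): 25·(14−13)=25 → z
d(3): 25·(3−13)=-250≡10 → k
e(4): 25·(4−13)=-225≡9 → j
j(9): 25·(9−13)=-100≡4 → e
e(4): 25·(4−13)=-225≡9 → j
t(19): 25·(19−13)=150≡20 → u
m(12): 25·(12−13)=-25≡1 → b
u(20): 25·(20−13)=175≡19 → t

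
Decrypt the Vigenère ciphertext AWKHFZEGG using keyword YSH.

CEDJNSGOZ

Repeat the key across the ciphertext: YSHYSHYSH
A(0)−Y(24): -24≡2 → C
W(22)−S(18): 4 → E
K(10)−H(7): 3 → D
H(7)−Y(24): -17≡9 → J
F(5)−S(18): -13≡13 → N
Z(25)−H(7): 18 → S
E(4)−Y(24): -20≡6 → G
G(6)−S(18): -12≡14 → O
G(6)−H(7): -1≡25 → Z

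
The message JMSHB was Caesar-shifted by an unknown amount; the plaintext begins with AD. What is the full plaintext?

From the crib: J(9)−A(0)=9, so the shift is 9.
Subtract 9 from each ciphertext letter:
J(9): 9−9=0 → A
M(12): 12−9=3 → D
S(18): 18−9=9 → J
H(7): 7−9=-2≡24 → Y
B(1): 1−9=-8≡18 → S

ADJYS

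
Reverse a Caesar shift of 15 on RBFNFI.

CMQYQT

R(17): 17−15=2 → C
B(1): 1−15=-14≡12 → M
F(5): 5−15=-10≡16 → Q
N(13): 13−15=-2≡24 → Y
F(5): 5−15=-10≡16 → Q
I(8): 8−15=-7≡19 → T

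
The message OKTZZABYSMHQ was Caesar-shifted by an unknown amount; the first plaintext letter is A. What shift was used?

14

From the crib: O(14)−A(0)=14, so the shift is 14.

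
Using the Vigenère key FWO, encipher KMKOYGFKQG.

PIYTUUKGEL

Repeat the key across the message: FWOFWOFWOF
K(10)+F(5): 15 → P
M(12)+W(22): 34≡8 → I
K(10)+O(14): 24 → Y
O(14)+F(5): 19 → T
Y(24)+W(22): 46≡20 → U
G(6)+O(14): 20 → U
F(5)+F(5): 10 → K
K(10)+W(22): 32≡6 → G
Q(16)+O(14): 30≡4 → E
G(6)+F(5): 11 → L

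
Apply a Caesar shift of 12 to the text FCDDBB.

ROPPNN

F(5): 5+12=17 → R
C(2): 2+12=14 → O
D(3): 3+12=15 → P
D(3): 3+12=15 → P
B(1): 1+12=13 → N
B(1): 1+12=13 → N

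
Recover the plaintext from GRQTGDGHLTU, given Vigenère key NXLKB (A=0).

TUFJFQJWBSH

Repeat the key across the ciphertext: NXLKBNXLKBN
G(6)−N(13): -7≡19 → T
R(17)−X(23): -6≡20 → U
Q(16)−L(11): 5 → F
T(19)−K(10): 9 → J
G(6)−B(1): 5 → F
D(3)−N(13): -10≡16 → Q
G(6)−X(23): -17≡9 → J
H(7)−L(11): -4≡22 → W
L(11)−K(10): 1 → B
T(19)−B(1): 18 → S
U(20)−N(13): 7 → H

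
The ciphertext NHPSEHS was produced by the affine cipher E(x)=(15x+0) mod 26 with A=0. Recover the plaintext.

The inverse of 15 mod 26 is 7, since 15·7=105≡1. Apply D(y)=7·(y−0) mod 26:
N(13): 7·(13−0)=91≡13 → N
H(7): 7·(7−0)=49≡23 → X
P(15): 7·(15−0)=105≡1 → B
S(18): 7·(18−0)=126≡22 → W
E(4): 7·(4−0)=28≡2 → C
H(7): 7·(7−0)=49≡23 → X
S(18): 7·(18−0)=126≡22 → W

NXBWCXW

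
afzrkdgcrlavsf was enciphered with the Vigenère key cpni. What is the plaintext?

Repeat the key across the ciphertext: cpnicpnicpnicp
a(0)−c(2): -2≡24 → y
f(5)−p(15): -10≡16 → q
z(25)−n(13): 12 → m
r(17)−i(8): 9 → j
k(10)−c(2): 8 → i
d(3)−p(15): -12≡14 → o
g(6)−n(13): -7≡19 → t
c(2)−i(8): -6≡20 → u
r(17)−c(2): 15 → p
l(11)−p(15): -4≡22 → w
a(0)−n(13): -13≡13 → n
v(21)−i(8): 13 → n
s(18)−c(2): 16 → q
f(5)−p(15): -10≡16 → q

yqmjiotupwnnqq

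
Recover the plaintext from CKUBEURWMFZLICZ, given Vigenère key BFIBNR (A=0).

BFMARDQREEMUHXR

Repeat the key across the ciphertext: BFIBNRBFIBNRBFI
C(2)−B(1): 1 → B
K(10)−F(5): 5 → F
U(20)−I(8): 12 → M
B(1)−B(1): 0 → A
E(4)−N(13): -9≡17 → R
U(20)−R(17): 3 → D
R(17)−B(1): 16 → Q
W(22)−F(5): 17 → R
M(12)−I(8): 4 → E
F(5)−B(1): 4 → E
Z(25)−N(13): 12 → M
L(11)−R(17): -6≡20 → U
I(8)−B(1): 7 → H
C(2)−F(5): -3≡23 → X
Z(25)−I(8): 17 → R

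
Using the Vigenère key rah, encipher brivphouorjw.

Repeat the key across the message: rahrahrahrah
b(1)+r(17): 18 → s
r(17)+a(0): 17 → r
i(8)+h(7): 15 → p
v(21)+r(17): 38≡12 → m
p(15)+a(0): 15 → p
h(7)+h(7): 14 → o
o(14)+r(17): 31≡5 → f
u(20)+a(0): 20 → u
o(14)+h(7): 21 → v
r(17)+r(17): 34≡8 → i
j(9)+a(0): 9 → j
w(22)+h(7): 29≡3 → d

srpmpofuvijd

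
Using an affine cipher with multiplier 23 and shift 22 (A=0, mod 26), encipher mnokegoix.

mjgskegyf

m(12): 23·12+22=298≡12 → m
n(13): 23·13+22=321≡9 → j
o(14): 23·14+22=344≡6 → g
k(10): 23·10+22=252≡18 → s
e(4): 23·4+22=114≡10 → k
g(6): 23·6+22=160≡4 → e
o(14): 23·14+22=344≡6 → g
i(8): 23·8+22=206≡24 → y
x(23): 23·23+22=551≡5 → f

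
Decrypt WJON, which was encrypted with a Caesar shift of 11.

W(22): 22−11=11 → L
J(9): 9−11=-2≡24 → Y
O(14): 14−11=3 → D
N(13): 13−11=2 → C

LYDC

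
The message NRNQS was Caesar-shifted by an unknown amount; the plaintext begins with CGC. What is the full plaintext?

From the crib: N(13)−C(2)=11, so the shift is 11.
Subtract 11 from each ciphertext letter:
N(13): 13−11=2 → C
R(17): 17−11=6 → G
N(13): 13−11=2 → C
Q(16): 16−11=5 → F
S(18): 18−11=7 → H

CGCFH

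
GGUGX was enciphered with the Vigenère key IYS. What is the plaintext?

Repeat the key across the ciphertext: IYSIY
G(6)−I(8): -2≡24 → Y
G(6)−Y(24): -18≡8 → I
U(20)−S(18): 2 → C
G(6)−I(8): -2≡24 → Y
X(23)−Y(24): -1≡25 → Z

YICYZ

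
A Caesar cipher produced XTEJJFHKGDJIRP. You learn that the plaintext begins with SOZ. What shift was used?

5

From the crib: X(23)−S(18)=5, so the shift is 5.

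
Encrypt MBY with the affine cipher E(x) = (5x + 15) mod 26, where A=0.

M(12): 5·12+15=75≡23 → X
B(1): 5·1+15=20 → U
Y(24): 5·24+15=135≡5 → F

XUF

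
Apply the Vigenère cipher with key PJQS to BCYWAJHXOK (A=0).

Repeat the key across the message: PJQSPJQSPJ
B(1)+P(15): 16 → Q
C(2)+J(9): 11 → L
Y(24)+Q(16): 40≡14 → O
W(22)+S(18): 40≡14 → O
A(0)+P(15): 15 → P
J(9)+J(9): 18 → S
H(7)+Q(16): 23 → X
X(23)+S(18): 41≡15 → P
O(14)+P(15): 29≡3 → D
K(10)+J(9): 19 → T

QLOOPSXPDT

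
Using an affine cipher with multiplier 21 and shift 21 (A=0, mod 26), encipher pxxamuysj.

p(15): 21·15+21=336≡24 → y
x(23): 21·23+21=504≡10 → k
x(23): 21·23+21=504≡10 → k
a(0): 21·0+21=21 → v
m(12): 21·12+21=273≡13 → n
u(20): 21·20+21=441≡25 → z
y(24): 21·24+21=525≡5 → f
s(18): 21·18+21=399≡9 → j
j(9): 21·9+21=210≡2 → c

ykkvnzfjc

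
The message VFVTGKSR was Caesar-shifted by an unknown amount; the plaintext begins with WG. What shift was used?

25

From the crib: V(21)−W(22)=-1≡25, so the shift is 25.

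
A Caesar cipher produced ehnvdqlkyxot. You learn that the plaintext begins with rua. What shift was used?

From the crib: e(4)−r(17)=-13≡13, so the shift is 13.

13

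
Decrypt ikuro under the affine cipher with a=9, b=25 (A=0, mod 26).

bhlct

The inverse of 9 mod 26 is 3, since 9·3=27≡1. Apply D(y)=3·(y−25) mod 26:
i(8): 3·(8−25)=-51≡1 → b
k(10): 3·(10−25)=-45≡7 → h
u(20): 3·(20−25)=-15≡11 → l
r(17): 3·(17−25)=-24≡2 → c
o(14): 3·(14−25)=-33≡19 → t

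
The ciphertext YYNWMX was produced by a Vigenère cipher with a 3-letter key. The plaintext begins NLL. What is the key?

LNC

Subtract each crib letter from the matching ciphertext letter (mod 26):
Y(24)−N(13)=11 → L
Y(24)−L(11)=13 → N
N(13)−L(11)=2 → C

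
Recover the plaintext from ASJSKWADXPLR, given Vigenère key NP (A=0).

Repeat the key across the ciphertext: NPNPNPNPNPNP
A(0)−N(13): -13≡13 → N
S(18)−P(15): 3 → D
J(9)−N(13): -4≡22 → W
S(18)−P(15): 3 → D
K(10)−N(13): -3≡23 → X
W(22)−P(15): 7 → H
A(0)−N(13): -13≡13 → N
D(3)−P(15): -12≡14 → O
X(23)−N(13): 10 → K
P(15)−P(15): 0 → A
L(11)−N(13): -2≡24 → Y
R(17)−P(15): 2 → C

NDWDXHNOKAYC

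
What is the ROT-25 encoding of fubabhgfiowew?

etazagfehnvdv

f(5): 5+25=30≡4 → e
u(20): 20+25=45≡19 → t
b(1): 1+25=26≡0 → a
a(0): 0+25=25 → z
b(1): 1+25=26≡0 → a
h(7): 7+25=32≡6 → g
g(6): 6+25=31≡5 → f
f(5): 5+25=30≡4 → e
i(8): 8+25=33≡7 → h
o(14): 14+25=39≡13 → n
w(22): 22+25=47≡21 → v
e(4): 4+25=29≡3 → d
w(22): 22+25=47≡21 → v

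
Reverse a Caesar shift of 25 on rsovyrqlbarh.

stpwzsrmcbsi

r(17): 17−25=-8≡18 → s
s(18): 18−25=-7≡19 → t
o(14): 14−25=-11≡15 → p
v(21): 21−25=-4≡22 → w
y(24): 24−25=-1≡25 → z
r(17): 17−25=-8≡18 → s
q(16): 16−25=-9≡17 → r
l(11): 11−25=-14≡12 → m
b(1): 1−25=-24≡2 → c
a(0): 0−25=-25≡1 → b
r(17): 17−25=-8≡18 → s
h(7): 7−25=-18≡8 → i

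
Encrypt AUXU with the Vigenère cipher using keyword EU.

EOBO

Repeat the key across the message: EUEU
A(0)+E(4): 4 → E
U(20)+U(20): 40≡14 → O
X(23)+E(4): 27≡1 → B
U(20)+U(20): 40≡14 → O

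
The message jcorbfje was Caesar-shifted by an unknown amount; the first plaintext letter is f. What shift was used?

From the crib: j(9)−f(5)=4, so the shift is 4.

4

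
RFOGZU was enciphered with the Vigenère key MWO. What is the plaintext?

FJAUDG

Repeat the key across the ciphertext: MWOMWO
R(17)−M(12): 5 → F
F(5)−W(22): -17≡9 → J
O(14)−O(14): 0 → A
G(6)−M(12): -6≡20 → U
Z(25)−W(22): 3 → D
U(20)−O(14): 6 → G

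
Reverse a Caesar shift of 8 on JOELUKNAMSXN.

J(9): 9−8=1 → B
O(14): 14−8=6 → G
E(4): 4−8=-4≡22 → W
L(11): 11−8=3 → D
U(20): 20−8=12 → M
K(10): 10−8=2 → C
N(13): 13−8=5 → F
A(0): 0−8=-8≡18 → S
M(12): 12−8=4 → E
S(18): 18−8=10 → K
X(23): 23−8=15 → P
N(13): 13−8=5 → F

BGWDMCFSEKPF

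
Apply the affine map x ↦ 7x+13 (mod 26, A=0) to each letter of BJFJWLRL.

B(1): 7·1+13=20 → U
J(9): 7·9+13=76≡24 → Y
F(5): 7·5+13=48≡22 → W
J(9): 7·9+13=76≡24 → Y
W(22): 7·22+13=167≡11 → L
L(11): 7·11+13=90≡12 → M
R(17): 7·17+13=132≡2 → C
L(11): 7·11+13=90≡12 → M

UYWYLMCM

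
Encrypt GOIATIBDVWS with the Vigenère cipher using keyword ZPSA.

Repeat the key across the message: ZPSAZPSAZPS
G(6)+Z(25): 31≡5 → F
O(14)+P(15): 29≡3 → D
I(8)+S(18): 26≡0 → A
A(0)+A(0): 0 → A
T(19)+Z(25): 44≡18 → S
I(8)+P(15): 23 → X
B(1)+S(18): 19 → T
D(3)+A(0): 3 → D
V(21)+Z(25): 46≡20 → U
W(22)+P(15): 37≡11 → L
S(18)+S(18): 36≡10 → K

FDAASXTDULK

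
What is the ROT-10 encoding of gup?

g(6): 6+10=16 → q
u(20): 20+10=30≡4 → e
p(15): 15+10=25 → z

qez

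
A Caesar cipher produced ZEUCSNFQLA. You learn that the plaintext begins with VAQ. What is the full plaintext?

VAQYOJBMHW

From the crib: Z(25)−V(21)=4, so the shift is 4.
Subtract 4 from each ciphertext letter:
Z(25): 25−4=21 → V
E(4): 4−4=0 → A
U(20): 20−4=16 → Q
C(2): 2−4=-2≡24 → Y
S(18): 18−4=14 → O
N(13): 13−4=9 → J
F(5): 5−4=1 → B
Q(16): 16−4=12 → M
L(11): 11−4=7 → H
A(0): 0−4=-4≡22 → W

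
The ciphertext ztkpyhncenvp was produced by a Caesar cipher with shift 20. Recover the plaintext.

fzqventiktbv

z(25): 25−20=5 → f
t(19): 19−20=-1≡25 → z
k(10): 10−20=-10≡16 → q
p(15): 15−20=-5≡21 → v
y(24): 24−20=4 → e
h(7): 7−20=-13≡13 → n
n(13): 13−20=-7≡19 → t
c(2): 2−20=-18≡8 → i
e(4): 4−20=-16≡10 → k
n(13): 13−20=-7≡19 → t
v(21): 21−20=1 → b
p(15): 15−20=-5≡21 → v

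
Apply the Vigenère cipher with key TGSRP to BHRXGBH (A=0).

Repeat the key across the message: TGSRPTG
B(1)+T(19): 20 → U
H(7)+G(6): 13 → N
R(17)+S(18): 35≡9 → J
X(23)+R(17): 40≡14 → O
G(6)+P(15): 21 → V
B(1)+T(19): 20 → U
H(7)+G(6): 13 → N

UNJOVUN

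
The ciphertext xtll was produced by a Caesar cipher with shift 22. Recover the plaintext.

x(23): 23−22=1 → b
t(19): 19−22=-3≡23 → x
l(11): 11−22=-11≡15 → p
l(11): 11−22=-11≡15 → p

bxpp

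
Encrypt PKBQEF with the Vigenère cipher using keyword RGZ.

Repeat the key across the message: RGZRGZ
P(15)+R(17): 32≡6 → G
K(10)+G(6): 16 → Q
B(1)+Z(25): 26≡0 → A
Q(16)+R(17): 33≡7 → H
E(4)+G(6): 10 → K
F(5)+Z(25): 30≡4 → E

GQAHKE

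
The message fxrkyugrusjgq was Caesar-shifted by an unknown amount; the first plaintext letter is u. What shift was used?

From the crib: f(5)−u(20)=-15≡11, so the shift is 11.

11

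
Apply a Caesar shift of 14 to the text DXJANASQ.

D(3): 3+14=17 → R
X(23): 23+14=37≡11 → L
J(9): 9+14=23 → X
A(0): 0+14=14 → O
N(13): 13+14=27≡1 → B
A(0): 0+14=14 → O
S(18): 18+14=32≡6 → G
Q(16): 16+14=30≡4 → E

RLXOBOGE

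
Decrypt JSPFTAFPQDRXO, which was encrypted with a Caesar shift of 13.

J(9): 9−13=-4≡22 → W
S(18): 18−13=5 → F
P(15): 15−13=2 → C
F(5): 5−13=-8≡18 → S
T(19): 19−13=6 → G
A(0): 0−13=-13≡13 → N
F(5): 5−13=-8≡18 → S
P(15): 15−13=2 → C
Q(16): 16−13=3 → D
D(3): 3−13=-10≡16 → Q
R(17): 17−13=4 → E
X(23): 23−13=10 → K
O(14): 14−13=1 → B

WFCSGNSCDQEKB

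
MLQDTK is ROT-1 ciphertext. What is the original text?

M(12): 12−1=11 → L
L(11): 11−1=10 → K
Q(16): 16−1=15 → P
D(3): 3−1=2 → C
T(19): 19−1=18 → S
K(10): 10−1=9 → J

LKPCSJ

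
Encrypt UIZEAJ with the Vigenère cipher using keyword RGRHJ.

Repeat the key across the message: RGRHJR
U(20)+R(17): 37≡11 → L
I(8)+G(6): 14 → O
Z(25)+R(17): 42≡16 → Q
E(4)+H(7): 11 → L
A(0)+J(9): 9 → J
J(9)+R(17): 26≡0 → A

LOQLJA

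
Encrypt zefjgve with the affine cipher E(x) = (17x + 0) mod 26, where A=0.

jqhxytq

z(25): 17·25+0=425≡9 → j
e(4): 17·4+0=68≡16 → q
f(5): 17·5+0=85≡7 → h
j(9): 17·9+0=153≡23 → x
g(6): 17·6+0=102≡24 → y
v(21): 17·21+0=357≡19 → t
e(4): 17·4+0=68≡16 → q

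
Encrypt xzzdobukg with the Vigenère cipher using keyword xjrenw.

Repeat the key across the message: xjrenwxjr
x(23)+x(23): 46≡20 → u
z(25)+j(9): 34≡8 → i
z(25)+r(17): 42≡16 → q
d(3)+e(4): 7 → h
o(14)+n(13): 27≡1 → b
b(1)+w(22): 23 → x
u(20)+x(23): 43≡17 → r
k(10)+j(9): 19 → t
g(6)+r(17): 23 → x

uiqhbxrtx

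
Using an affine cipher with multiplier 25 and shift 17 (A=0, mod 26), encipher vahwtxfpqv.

v(21): 25·21+17=542≡22 → w
a(0): 25·0+17=17 → r
h(7): 25·7+17=192≡10 → k
w(22): 25·22+17=567≡21 → v
t(19): 25·19+17=492≡24 → y
x(23): 25·23+17=592≡20 → u
f(5): 25·5+17=142≡12 → m
p(15): 25·15+17=392≡2 → c
q(16): 25·16+17=417≡1 → b
v(21): 25·21+17=542≡22 → w

wrkvyumcbw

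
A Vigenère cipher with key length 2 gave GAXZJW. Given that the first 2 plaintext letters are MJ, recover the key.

Subtract each crib letter from the matching ciphertext letter (mod 26):
G(6)−M(12)=-6≡20 → U
A(0)−J(9)=-9≡17 → R

UR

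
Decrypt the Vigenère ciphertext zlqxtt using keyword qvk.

Repeat the key across the ciphertext: qvkqvk
z(25)−q(16): 9 → j
l(11)−v(21): -10≡16 → q
q(16)−k(10): 6 → g
x(23)−q(16): 7 → h
t(19)−v(21): -2≡24 → y
t(19)−k(10): 9 → j

jqghyj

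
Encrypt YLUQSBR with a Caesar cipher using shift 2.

Y(24): 24+2=26≡0 → A
L(11): 11+2=13 → N
U(20): 20+2=22 → W
Q(16): 16+2=18 → S
S(18): 18+2=20 → U
B(1): 1+2=3 → D
R(17): 17+2=19 → T

ANWSUDT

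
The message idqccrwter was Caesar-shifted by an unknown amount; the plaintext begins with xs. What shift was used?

11

From the crib: i(8)−x(23)=-15≡11, so the shift is 11.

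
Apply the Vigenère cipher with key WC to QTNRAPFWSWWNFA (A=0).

MVJTWRBYOYSPBC

Repeat the key across the message: WCWCWCWCWCWCWC
Q(16)+W(22): 38≡12 → M
T(19)+C(2): 21 → V
N(13)+W(22): 35≡9 → J
R(17)+C(2): 19 → T
A(0)+W(22): 22 → W
P(15)+C(2): 17 → R
F(5)+W(22): 27≡1 → B
W(22)+C(2): 24 → Y
S(18)+W(22): 40≡14 → O
W(22)+C(2): 24 → Y
W(22)+W(22): 44≡18 → S
N(13)+C(2): 15 → P
F(5)+W(22): 27≡1 → B
A(0)+C(2): 2 → C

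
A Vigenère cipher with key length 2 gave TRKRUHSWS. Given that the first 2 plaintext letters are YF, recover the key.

VM

Subtract each crib letter from the matching ciphertext letter (mod 26):
T(19)−Y(24)=-5≡21 → V
R(17)−F(5)=12 → M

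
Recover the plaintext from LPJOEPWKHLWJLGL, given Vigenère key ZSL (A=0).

MXYPMEXSWMEYMOA

Repeat the key across the ciphertext: ZSLZSLZSLZSLZSL
L(11)−Z(25): -14≡12 → M
P(15)−S(18): -3≡23 → X
J(9)−L(11): -2≡24 → Y
O(14)−Z(25): -11≡15 → P
E(4)−S(18): -14≡12 → M
P(15)−L(11): 4 → E
W(22)−Z(25): -3≡23 → X
K(10)−S(18): -8≡18 → S
H(7)−L(11): -4≡22 → W
L(11)−Z(25): -14≡12 → M
W(22)−S(18): 4 → E
J(9)−L(11): -2≡24 → Y
L(11)−Z(25): -14≡12 → M
G(6)−S(18): -12≡14 → O
L(11)−L(11): 0 → A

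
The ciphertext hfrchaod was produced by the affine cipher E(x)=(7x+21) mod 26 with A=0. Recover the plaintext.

The inverse of 7 mod 26 is 15, since 7·15=105≡1. Apply D(y)=15·(y−21) mod 26:
h(7): 15·(7−21)=-210≡24 → y
f(5): 15·(5−21)=-240≡20 → u
r(17): 15·(17−21)=-60≡18 → s
c(2): 15·(2−21)=-285≡1 → b
h(7): 15·(7−21)=-210≡24 → y
a(0): 15·(0−21)=-315≡23 → x
o(14): 15·(14−21)=-105≡25 → z
d(3): 15·(3−21)=-270≡16 → q

yusbyxzq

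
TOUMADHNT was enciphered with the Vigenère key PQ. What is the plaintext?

EYFWLNSXE

Repeat the key across the ciphertext: PQPQPQPQP
T(19)−P(15): 4 → E
O(14)−Q(16): -2≡24 → Y
U(20)−P(15): 5 → F
M(12)−Q(16): -4≡22 → W
A(0)−P(15): -15≡11 → L
D(3)−Q(16): -13≡13 → N
H(7)−P(15): -8≡18 → S
N(13)−Q(16): -3≡23 → X
T(19)−P(15): 4 → E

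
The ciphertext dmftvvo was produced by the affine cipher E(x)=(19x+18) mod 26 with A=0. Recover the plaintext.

The inverse of 19 mod 26 is 11, since 19·11=209≡1. Apply D(y)=11·(y−18) mod 26:
d(3): 11·(3−18)=-165≡17 → r
m(12): 11·(12−18)=-66≡12 → m
f(5): 11·(5−18)=-143≡13 → n
t(19): 11·(19−18)=11 → l
v(21): 11·(21−18)=33≡7 → h
v(21): 11·(21−18)=33≡7 → h
o(14): 11·(14−18)=-44≡8 → i

rmnlhhi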